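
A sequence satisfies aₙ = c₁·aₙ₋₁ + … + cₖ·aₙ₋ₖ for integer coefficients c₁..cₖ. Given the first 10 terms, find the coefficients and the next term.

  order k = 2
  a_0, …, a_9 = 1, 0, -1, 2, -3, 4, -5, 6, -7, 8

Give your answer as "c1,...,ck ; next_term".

-2,-1 ; -9

  a_2 = -2·0 + -1·1 = -1
  a_3 = -2·-1 + -1·0 = 2
  a_4 = -2·2 + -1·-1 = -3
  a_5 = -2·-3 + -1·2 = 4
  a_6 = -2·4 + -1·-3 = -5
  a_7 = -2·-5 + -1·4 = 6
  a_8 = -2·6 + -1·-5 = -7
  a_9 = -2·-7 + -1·6 = 8
  a_10 = -2·8 + -1·-7 = -9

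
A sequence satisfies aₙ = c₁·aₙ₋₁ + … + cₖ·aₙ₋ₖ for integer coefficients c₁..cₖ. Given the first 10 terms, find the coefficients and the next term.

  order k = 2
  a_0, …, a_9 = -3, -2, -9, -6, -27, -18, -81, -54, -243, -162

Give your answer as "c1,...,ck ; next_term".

  a_2 = 0·-2 + 3·-3 = -9
  a_3 = 0·-9 + 3·-2 = -6
  a_4 = 0·-6 + 3·-9 = -27
  a_5 = 0·-27 + 3·-6 = -18
  a_6 = 0·-18 + 3·-27 = -81
  a_7 = 0·-81 + 3·-18 = -54
  a_8 = 0·-54 + 3·-81 = -243
  a_9 = 0·-243 + 3·-54 = -162
  a_10 = 0·-162 + 3·-243 = -729

0,3 ; -729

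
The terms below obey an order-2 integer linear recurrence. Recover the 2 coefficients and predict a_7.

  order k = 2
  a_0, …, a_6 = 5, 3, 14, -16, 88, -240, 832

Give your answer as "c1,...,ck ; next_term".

  a_2 = -2·3 + 4·5 = 14
  a_3 = -2·14 + 4·3 = -16
  a_4 = -2·-16 + 4·14 = 88
  a_5 = -2·88 + 4·-16 = -240
  a_6 = -2·-240 + 4·88 = 832
  a_7 = -2·832 + 4·-240 = -2624

-2,4 ; -2624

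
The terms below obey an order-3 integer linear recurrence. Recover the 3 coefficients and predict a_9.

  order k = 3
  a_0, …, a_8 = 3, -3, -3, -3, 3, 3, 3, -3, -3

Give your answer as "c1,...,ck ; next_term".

0,0,-1 ; -3

  a_3 = 0·-3 + 0·-3 + -1·3 = -3
  a_4 = 0·-3 + 0·-3 + -1·-3 = 3
  a_5 = 0·3 + 0·-3 + -1·-3 = 3
  a_6 = 0·3 + 0·3 + -1·-3 = 3
  a_7 = 0·3 + 0·3 + -1·3 = -3
  a_8 = 0·-3 + 0·3 + -1·3 = -3
  a_9 = 0·-3 + 0·-3 + -1·3 = -3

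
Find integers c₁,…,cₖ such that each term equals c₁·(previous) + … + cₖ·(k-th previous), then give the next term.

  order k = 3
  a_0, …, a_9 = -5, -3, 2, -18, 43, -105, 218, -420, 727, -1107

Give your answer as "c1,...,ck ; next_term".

-3,-1,3 ; 1334

  a_3 = -3·2 + -1·-3 + 3·-5 = -18
  a_4 = -3·-18 + -1·2 + 3·-3 = 43
  a_5 = -3·43 + -1·-18 + 3·2 = -105
  a_6 = -3·-105 + -1·43 + 3·-18 = 218
  a_7 = -3·218 + -1·-105 + 3·43 = -420
  a_8 = -3·-420 + -1·218 + 3·-105 = 727
  a_9 = -3·727 + -1·-420 + 3·218 = -1107
  a_10 = -3·-1107 + -1·727 + 3·-420 = 1334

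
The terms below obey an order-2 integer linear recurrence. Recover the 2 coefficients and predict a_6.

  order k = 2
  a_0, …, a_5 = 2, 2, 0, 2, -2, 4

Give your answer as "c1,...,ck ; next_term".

  a_2 = -1·2 + 1·2 = 0
  a_3 = -1·0 + 1·2 = 2
  a_4 = -1·2 + 1·0 = -2
  a_5 = -1·-2 + 1·2 = 4
  a_6 = -1·4 + 1·-2 = -6

-1,1 ; -6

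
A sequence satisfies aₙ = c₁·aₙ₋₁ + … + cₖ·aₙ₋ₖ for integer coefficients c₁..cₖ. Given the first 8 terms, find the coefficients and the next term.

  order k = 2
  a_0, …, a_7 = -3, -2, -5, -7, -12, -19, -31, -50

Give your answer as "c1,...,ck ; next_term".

1,1 ; -81

  a_2 = 1·-2 + 1·-3 = -5
  a_3 = 1·-5 + 1·-2 = -7
  a_4 = 1·-7 + 1·-5 = -12
  a_5 = 1·-12 + 1·-7 = -19
  a_6 = 1·-19 + 1·-12 = -31
  a_7 = 1·-31 + 1·-19 = -50
  a_8 = 1·-50 + 1·-31 = -81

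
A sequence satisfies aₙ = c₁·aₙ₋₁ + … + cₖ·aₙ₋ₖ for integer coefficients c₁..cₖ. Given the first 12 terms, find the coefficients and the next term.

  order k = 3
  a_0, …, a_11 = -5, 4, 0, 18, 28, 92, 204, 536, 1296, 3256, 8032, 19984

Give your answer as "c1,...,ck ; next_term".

  a_3 = 2·0 + 2·4 + -2·-5 = 18
  a_4 = 2·18 + 2·0 + -2·4 = 28
  a_5 = 2·28 + 2·18 + -2·0 = 92
  a_6 = 2·92 + 2·28 + -2·18 = 204
  a_7 = 2·204 + 2·92 + -2·28 = 536
  a_8 = 2·536 + 2·204 + -2·92 = 1296
  a_9 = 2·1296 + 2·536 + -2·204 = 3256
  a_10 = 2·3256 + 2·1296 + -2·536 = 8032
  a_11 = 2·8032 + 2·3256 + -2·1296 = 19984
  a_12 = 2·19984 + 2·8032 + -2·3256 = 49520

2,2,-2 ; 49520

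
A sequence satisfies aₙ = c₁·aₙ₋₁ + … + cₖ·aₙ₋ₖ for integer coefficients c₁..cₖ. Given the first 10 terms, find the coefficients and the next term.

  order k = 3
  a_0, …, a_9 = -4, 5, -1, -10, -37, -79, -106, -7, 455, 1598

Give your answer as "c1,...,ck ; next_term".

  a_3 = 3·-1 + -3·5 + -2·-4 = -10
  a_4 = 3·-10 + -3·-1 + -2·5 = -37
  a_5 = 3·-37 + -3·-10 + -2·-1 = -79
  a_6 = 3·-79 + -3·-37 + -2·-10 = -106
  a_7 = 3·-106 + -3·-79 + -2·-37 = -7
  a_8 = 3·-7 + -3·-106 + -2·-79 = 455
  a_9 = 3·455 + -3·-7 + -2·-106 = 1598
  a_10 = 3·1598 + -3·455 + -2·-7 = 3443

3,-3,-2 ; 3443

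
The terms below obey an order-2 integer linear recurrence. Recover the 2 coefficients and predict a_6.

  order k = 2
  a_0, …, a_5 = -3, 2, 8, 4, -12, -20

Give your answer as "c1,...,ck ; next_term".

  a_2 = 1·2 + -2·-3 = 8
  a_3 = 1·8 + -2·2 = 4
  a_4 = 1·4 + -2·8 = -12
  a_5 = 1·-12 + -2·4 = -20
  a_6 = 1·-20 + -2·-12 = 4

1,-2 ; 4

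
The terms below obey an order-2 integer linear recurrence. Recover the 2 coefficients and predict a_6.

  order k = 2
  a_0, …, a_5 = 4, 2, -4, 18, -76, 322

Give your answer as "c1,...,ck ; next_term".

-4,1 ; -1364

  a_2 = -4·2 + 1·4 = -4
  a_3 = -4·-4 + 1·2 = 18
  a_4 = -4·18 + 1·-4 = -76
  a_5 = -4·-76 + 1·18 = 322
  a_6 = -4·322 + 1·-76 = -1364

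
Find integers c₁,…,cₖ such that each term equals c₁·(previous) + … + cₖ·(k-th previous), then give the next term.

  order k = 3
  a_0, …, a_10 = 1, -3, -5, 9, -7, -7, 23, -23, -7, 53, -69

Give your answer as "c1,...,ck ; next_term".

  a_3 = -1·-5 + -1·-3 + 1·1 = 9
  a_4 = -1·9 + -1·-5 + 1·-3 = -7
  a_5 = -1·-7 + -1·9 + 1·-5 = -7
  a_6 = -1·-7 + -1·-7 + 1·9 = 23
  a_7 = -1·23 + -1·-7 + 1·-7 = -23
  a_8 = -1·-23 + -1·23 + 1·-7 = -7
  a_9 = -1·-7 + -1·-23 + 1·23 = 53
  a_10 = -1·53 + -1·-7 + 1·-23 = -69
  a_11 = -1·-69 + -1·53 + 1·-7 = 9

-1,-1,1 ; 9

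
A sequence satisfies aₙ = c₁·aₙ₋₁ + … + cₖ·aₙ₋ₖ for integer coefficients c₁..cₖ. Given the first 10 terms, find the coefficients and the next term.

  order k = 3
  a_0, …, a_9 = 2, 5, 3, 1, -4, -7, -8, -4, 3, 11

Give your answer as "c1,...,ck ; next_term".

1,0,-1 ; 15

  a_3 = 1·3 + 0·5 + -1·2 = 1
  a_4 = 1·1 + 0·3 + -1·5 = -4
  a_5 = 1·-4 + 0·1 + -1·3 = -7
  a_6 = 1·-7 + 0·-4 + -1·1 = -8
  a_7 = 1·-8 + 0·-7 + -1·-4 = -4
  a_8 = 1·-4 + 0·-8 + -1·-7 = 3
  a_9 = 1·3 + 0·-4 + -1·-8 = 11
  a_10 = 1·11 + 0·3 + -1·-4 = 15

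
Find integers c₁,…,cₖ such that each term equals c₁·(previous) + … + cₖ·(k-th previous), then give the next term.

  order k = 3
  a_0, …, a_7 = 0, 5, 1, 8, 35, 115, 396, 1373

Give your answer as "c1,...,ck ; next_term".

  a_3 = 3·1 + 1·5 + 2·0 = 8
  a_4 = 3·8 + 1·1 + 2·5 = 35
  a_5 = 3·35 + 1·8 + 2·1 = 115
  a_6 = 3·115 + 1·35 + 2·8 = 396
  a_7 = 3·396 + 1·115 + 2·35 = 1373
  a_8 = 3·1373 + 1·396 + 2·115 = 4745

3,1,2 ; 4745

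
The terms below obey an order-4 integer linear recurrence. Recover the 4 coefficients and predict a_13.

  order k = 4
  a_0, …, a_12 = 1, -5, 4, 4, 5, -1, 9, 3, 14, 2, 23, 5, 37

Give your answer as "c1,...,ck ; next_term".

0,1,0,1 ; 7

  a_4 = 0·4 + 1·4 + 0·-5 + 1·1 = 5
  a_5 = 0·5 + 1·4 + 0·4 + 1·-5 = -1
  a_6 = 0·-1 + 1·5 + 0·4 + 1·4 = 9
  a_7 = 0·9 + 1·-1 + 0·5 + 1·4 = 3
  a_8 = 0·3 + 1·9 + 0·-1 + 1·5 = 14
  a_9 = 0·14 + 1·3 + 0·9 + 1·-1 = 2
  a_10 = 0·2 + 1·14 + 0·3 + 1·9 = 23
  a_11 = 0·23 + 1·2 + 0·14 + 1·3 = 5
  a_12 = 0·5 + 1·23 + 0·2 + 1·14 = 37
  a_13 = 0·37 + 1·5 + 0·23 + 1·2 = 7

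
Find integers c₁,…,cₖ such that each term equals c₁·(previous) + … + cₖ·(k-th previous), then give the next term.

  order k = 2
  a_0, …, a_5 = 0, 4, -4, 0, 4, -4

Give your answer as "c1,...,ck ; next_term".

  a_2 = -1·4 + -1·0 = -4
  a_3 = -1·-4 + -1·4 = 0
  a_4 = -1·0 + -1·-4 = 4
  a_5 = -1·4 + -1·0 = -4
  a_6 = -1·-4 + -1·4 = 0

-1,-1 ; 0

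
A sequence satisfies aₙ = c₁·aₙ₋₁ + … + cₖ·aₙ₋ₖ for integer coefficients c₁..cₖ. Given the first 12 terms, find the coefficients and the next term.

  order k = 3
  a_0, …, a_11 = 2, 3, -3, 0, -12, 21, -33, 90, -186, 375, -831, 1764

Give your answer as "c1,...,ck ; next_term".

-1,1,-3 ; -3720

  a_3 = -1·-3 + 1·3 + -3·2 = 0
  a_4 = -1·0 + 1·-3 + -3·3 = -12
  a_5 = -1·-12 + 1·0 + -3·-3 = 21
  a_6 = -1·21 + 1·-12 + -3·0 = -33
  a_7 = -1·-33 + 1·21 + -3·-12 = 90
  a_8 = -1·90 + 1·-33 + -3·21 = -186
  a_9 = -1·-186 + 1·90 + -3·-33 = 375
  a_10 = -1·375 + 1·-186 + -3·90 = -831
  a_11 = -1·-831 + 1·375 + -3·-186 = 1764
  a_12 = -1·1764 + 1·-831 + -3·375 = -3720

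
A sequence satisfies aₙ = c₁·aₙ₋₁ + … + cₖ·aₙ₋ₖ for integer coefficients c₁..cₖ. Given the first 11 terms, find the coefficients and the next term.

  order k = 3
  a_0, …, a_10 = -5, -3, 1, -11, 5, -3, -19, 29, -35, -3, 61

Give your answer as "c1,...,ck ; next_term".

  a_3 = -1·1 + 0·-3 + 2·-5 = -11
  a_4 = -1·-11 + 0·1 + 2·-3 = 5
  a_5 = -1·5 + 0·-11 + 2·1 = -3
  a_6 = -1·-3 + 0·5 + 2·-11 = -19
  a_7 = -1·-19 + 0·-3 + 2·5 = 29
  a_8 = -1·29 + 0·-19 + 2·-3 = -35
  a_9 = -1·-35 + 0·29 + 2·-19 = -3
  a_10 = -1·-3 + 0·-35 + 2·29 = 61
  a_11 = -1·61 + 0·-3 + 2·-35 = -131

-1,0,2 ; -131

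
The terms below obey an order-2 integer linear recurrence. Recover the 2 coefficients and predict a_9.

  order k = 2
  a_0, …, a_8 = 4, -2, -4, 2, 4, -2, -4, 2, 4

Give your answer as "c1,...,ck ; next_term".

  a_2 = 0·-2 + -1·4 = -4
  a_3 = 0·-4 + -1·-2 = 2
  a_4 = 0·2 + -1·-4 = 4
  a_5 = 0·4 + -1·2 = -2
  a_6 = 0·-2 + -1·4 = -4
  a_7 = 0·-4 + -1·-2 = 2
  a_8 = 0·2 + -1·-4 = 4
  a_9 = 0·4 + -1·2 = -2

0,-1 ; -2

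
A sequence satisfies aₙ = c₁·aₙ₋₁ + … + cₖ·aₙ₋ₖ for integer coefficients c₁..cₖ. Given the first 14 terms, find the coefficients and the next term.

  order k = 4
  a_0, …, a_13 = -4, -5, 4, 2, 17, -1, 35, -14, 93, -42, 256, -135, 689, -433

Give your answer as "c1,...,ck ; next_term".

  a_4 = 1·2 + 2·4 + -3·-5 + 2·-4 = 17
  a_5 = 1·17 + 2·2 + -3·4 + 2·-5 = -1
  a_6 = 1·-1 + 2·17 + -3·2 + 2·4 = 35
  a_7 = 1·35 + 2·-1 + -3·17 + 2·2 = -14
  a_8 = 1·-14 + 2·35 + -3·-1 + 2·17 = 93
  a_9 = 1·93 + 2·-14 + -3·35 + 2·-1 = -42
  a_10 = 1·-42 + 2·93 + -3·-14 + 2·35 = 256
  a_11 = 1·256 + 2·-42 + -3·93 + 2·-14 = -135
  a_12 = 1·-135 + 2·256 + -3·-42 + 2·93 = 689
  a_13 = 1·689 + 2·-135 + -3·256 + 2·-42 = -433
  a_14 = 1·-433 + 2·689 + -3·-135 + 2·256 = 1862

1,2,-3,2 ; 1862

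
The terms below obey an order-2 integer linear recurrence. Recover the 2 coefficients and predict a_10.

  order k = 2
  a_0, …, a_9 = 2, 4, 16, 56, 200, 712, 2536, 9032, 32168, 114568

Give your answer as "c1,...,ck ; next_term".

3,2 ; 408040

  a_2 = 3·4 + 2·2 = 16
  a_3 = 3·16 + 2·4 = 56
  a_4 = 3·56 + 2·16 = 200
  a_5 = 3·200 + 2·56 = 712
  a_6 = 3·712 + 2·200 = 2536
  a_7 = 3·2536 + 2·712 = 9032
  a_8 = 3·9032 + 2·2536 = 32168
  a_9 = 3·32168 + 2·9032 = 114568
  a_10 = 3·114568 + 2·32168 = 408040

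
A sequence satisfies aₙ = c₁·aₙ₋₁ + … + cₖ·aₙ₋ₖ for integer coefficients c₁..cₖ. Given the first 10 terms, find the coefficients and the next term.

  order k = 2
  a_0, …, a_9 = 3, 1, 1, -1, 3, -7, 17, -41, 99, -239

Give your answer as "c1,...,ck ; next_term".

-2,1 ; 577

  a_2 = -2·1 + 1·3 = 1
  a_3 = -2·1 + 1·1 = -1
  a_4 = -2·-1 + 1·1 = 3
  a_5 = -2·3 + 1·-1 = -7
  a_6 = -2·-7 + 1·3 = 17
  a_7 = -2·17 + 1·-7 = -41
  a_8 = -2·-41 + 1·17 = 99
  a_9 = -2·99 + 1·-41 = -239
  a_10 = -2·-239 + 1·99 = 577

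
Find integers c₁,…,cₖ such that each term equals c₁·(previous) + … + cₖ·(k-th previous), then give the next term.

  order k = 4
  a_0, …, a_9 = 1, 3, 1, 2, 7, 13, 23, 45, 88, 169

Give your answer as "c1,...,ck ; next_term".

1,1,1,1 ; 325

  a_4 = 1·2 + 1·1 + 1·3 + 1·1 = 7
  a_5 = 1·7 + 1·2 + 1·1 + 1·3 = 13
  a_6 = 1·13 + 1·7 + 1·2 + 1·1 = 23
  a_7 = 1·23 + 1·13 + 1·7 + 1·2 = 45
  a_8 = 1·45 + 1·23 + 1·13 + 1·7 = 88
  a_9 = 1·88 + 1·45 + 1·23 + 1·13 = 169
  a_10 = 1·169 + 1·88 + 1·45 + 1·23 = 325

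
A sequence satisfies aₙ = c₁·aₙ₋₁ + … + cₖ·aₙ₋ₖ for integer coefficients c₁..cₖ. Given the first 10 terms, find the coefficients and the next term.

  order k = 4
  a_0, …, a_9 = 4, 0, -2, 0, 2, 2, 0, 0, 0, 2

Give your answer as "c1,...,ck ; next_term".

  a_4 = 0·0 + 1·-2 + -1·0 + 1·4 = 2
  a_5 = 0·2 + 1·0 + -1·-2 + 1·0 = 2
  a_6 = 0·2 + 1·2 + -1·0 + 1·-2 = 0
  a_7 = 0·0 + 1·2 + -1·2 + 1·0 = 0
  a_8 = 0·0 + 1·0 + -1·2 + 1·2 = 0
  a_9 = 0·0 + 1·0 + -1·0 + 1·2 = 2
  a_10 = 0·2 + 1·0 + -1·0 + 1·0 = 0

0,1,-1,1 ; 0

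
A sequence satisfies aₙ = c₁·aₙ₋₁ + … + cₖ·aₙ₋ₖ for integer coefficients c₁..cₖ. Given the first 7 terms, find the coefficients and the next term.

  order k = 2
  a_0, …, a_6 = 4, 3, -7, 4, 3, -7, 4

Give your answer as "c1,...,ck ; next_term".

-1,-1 ; 3

  a_2 = -1·3 + -1·4 = -7
  a_3 = -1·-7 + -1·3 = 4
  a_4 = -1·4 + -1·-7 = 3
  a_5 = -1·3 + -1·4 = -7
  a_6 = -1·-7 + -1·3 = 4
  a_7 = -1·4 + -1·-7 = 3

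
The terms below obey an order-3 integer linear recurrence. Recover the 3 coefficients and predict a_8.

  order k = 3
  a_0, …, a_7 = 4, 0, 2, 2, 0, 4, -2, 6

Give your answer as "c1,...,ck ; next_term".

-1,1,1 ; -4

  a_3 = -1·2 + 1·0 + 1·4 = 2
  a_4 = -1·2 + 1·2 + 1·0 = 0
  a_5 = -1·0 + 1·2 + 1·2 = 4
  a_6 = -1·4 + 1·0 + 1·2 = -2
  a_7 = -1·-2 + 1·4 + 1·0 = 6
  a_8 = -1·6 + 1·-2 + 1·4 = -4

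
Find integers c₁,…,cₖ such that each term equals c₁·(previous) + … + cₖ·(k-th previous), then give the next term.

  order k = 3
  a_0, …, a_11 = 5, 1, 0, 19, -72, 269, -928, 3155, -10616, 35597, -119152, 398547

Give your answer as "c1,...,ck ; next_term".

-4,-1,4 ; -1332648

  a_3 = -4·0 + -1·1 + 4·5 = 19
  a_4 = -4·19 + -1·0 + 4·1 = -72
  a_5 = -4·-72 + -1·19 + 4·0 = 269
  a_6 = -4·269 + -1·-72 + 4·19 = -928
  a_7 = -4·-928 + -1·269 + 4·-72 = 3155
  a_8 = -4·3155 + -1·-928 + 4·269 = -10616
  a_9 = -4·-10616 + -1·3155 + 4·-928 = 35597
  a_10 = -4·35597 + -1·-10616 + 4·3155 = -119152
  a_11 = -4·-119152 + -1·35597 + 4·-10616 = 398547
  a_12 = -4·398547 + -1·-119152 + 4·35597 = -1332648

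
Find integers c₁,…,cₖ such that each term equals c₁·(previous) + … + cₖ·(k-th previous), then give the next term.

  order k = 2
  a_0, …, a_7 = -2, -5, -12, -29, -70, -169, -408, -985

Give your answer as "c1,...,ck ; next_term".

2,1 ; -2378

  a_2 = 2·-5 + 1·-2 = -12
  a_3 = 2·-12 + 1·-5 = -29
  a_4 = 2·-29 + 1·-12 = -70
  a_5 = 2·-70 + 1·-29 = -169
  a_6 = 2·-169 + 1·-70 = -408
  a_7 = 2·-408 + 1·-169 = -985
  a_8 = 2·-985 + 1·-408 = -2378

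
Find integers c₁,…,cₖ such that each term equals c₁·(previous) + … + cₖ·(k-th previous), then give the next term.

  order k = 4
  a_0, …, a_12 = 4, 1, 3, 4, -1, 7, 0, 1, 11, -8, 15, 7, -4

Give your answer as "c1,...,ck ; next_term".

1,2,1,-3 ; 49

  a_4 = 1·4 + 2·3 + 1·1 + -3·4 = -1
  a_5 = 1·-1 + 2·4 + 1·3 + -3·1 = 7
  a_6 = 1·7 + 2·-1 + 1·4 + -3·3 = 0
  a_7 = 1·0 + 2·7 + 1·-1 + -3·4 = 1
  a_8 = 1·1 + 2·0 + 1·7 + -3·-1 = 11
  a_9 = 1·11 + 2·1 + 1·0 + -3·7 = -8
  a_10 = 1·-8 + 2·11 + 1·1 + -3·0 = 15
  a_11 = 1·15 + 2·-8 + 1·11 + -3·1 = 7
  a_12 = 1·7 + 2·15 + 1·-8 + -3·11 = -4
  a_13 = 1·-4 + 2·7 + 1·15 + -3·-8 = 49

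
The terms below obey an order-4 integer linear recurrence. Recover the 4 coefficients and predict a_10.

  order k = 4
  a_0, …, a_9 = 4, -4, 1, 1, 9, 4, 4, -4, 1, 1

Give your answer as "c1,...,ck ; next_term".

1,0,-1,1 ; 9

  a_4 = 1·1 + 0·1 + -1·-4 + 1·4 = 9
  a_5 = 1·9 + 0·1 + -1·1 + 1·-4 = 4
  a_6 = 1·4 + 0·9 + -1·1 + 1·1 = 4
  a_7 = 1·4 + 0·4 + -1·9 + 1·1 = -4
  a_8 = 1·-4 + 0·4 + -1·4 + 1·9 = 1
  a_9 = 1·1 + 0·-4 + -1·4 + 1·4 = 1
  a_10 = 1·1 + 0·1 + -1·-4 + 1·4 = 9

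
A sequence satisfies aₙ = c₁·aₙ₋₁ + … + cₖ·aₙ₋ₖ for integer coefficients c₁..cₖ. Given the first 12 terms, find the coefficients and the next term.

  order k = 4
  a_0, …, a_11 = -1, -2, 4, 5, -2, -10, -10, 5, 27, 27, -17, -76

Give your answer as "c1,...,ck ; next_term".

1,-2,0,-1 ; -69

  a_4 = 1·5 + -2·4 + 0·-2 + -1·-1 = -2
  a_5 = 1·-2 + -2·5 + 0·4 + -1·-2 = -10
  a_6 = 1·-10 + -2·-2 + 0·5 + -1·4 = -10
  a_7 = 1·-10 + -2·-10 + 0·-2 + -1·5 = 5
  a_8 = 1·5 + -2·-10 + 0·-10 + -1·-2 = 27
  a_9 = 1·27 + -2·5 + 0·-10 + -1·-10 = 27
  a_10 = 1·27 + -2·27 + 0·5 + -1·-10 = -17
  a_11 = 1·-17 + -2·27 + 0·27 + -1·5 = -76
  a_12 = 1·-76 + -2·-17 + 0·27 + -1·27 = -69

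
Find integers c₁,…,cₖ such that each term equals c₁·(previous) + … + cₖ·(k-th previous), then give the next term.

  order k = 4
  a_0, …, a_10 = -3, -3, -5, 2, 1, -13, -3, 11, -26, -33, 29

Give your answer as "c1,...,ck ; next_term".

  a_4 = 1·2 + -1·-5 + 3·-3 + -1·-3 = 1
  a_5 = 1·1 + -1·2 + 3·-5 + -1·-3 = -13
  a_6 = 1·-13 + -1·1 + 3·2 + -1·-5 = -3
  a_7 = 1·-3 + -1·-13 + 3·1 + -1·2 = 11
  a_8 = 1·11 + -1·-3 + 3·-13 + -1·1 = -26
  a_9 = 1·-26 + -1·11 + 3·-3 + -1·-13 = -33
  a_10 = 1·-33 + -1·-26 + 3·11 + -1·-3 = 29
  a_11 = 1·29 + -1·-33 + 3·-26 + -1·11 = -27

1,-1,3,-1 ; -27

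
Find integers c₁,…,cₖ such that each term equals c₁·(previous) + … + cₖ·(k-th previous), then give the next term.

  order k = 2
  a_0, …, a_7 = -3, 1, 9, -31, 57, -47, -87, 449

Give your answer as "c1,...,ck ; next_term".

-3,-4 ; -999

  a_2 = -3·1 + -4·-3 = 9
  a_3 = -3·9 + -4·1 = -31
  a_4 = -3·-31 + -4·9 = 57
  a_5 = -3·57 + -4·-31 = -47
  a_6 = -3·-47 + -4·57 = -87
  a_7 = -3·-87 + -4·-47 = 449
  a_8 = -3·449 + -4·-87 = -999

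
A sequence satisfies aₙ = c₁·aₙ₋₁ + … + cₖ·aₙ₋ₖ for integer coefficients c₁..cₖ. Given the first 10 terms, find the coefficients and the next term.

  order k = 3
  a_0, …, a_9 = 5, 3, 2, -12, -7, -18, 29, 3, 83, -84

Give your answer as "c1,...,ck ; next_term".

  a_3 = 0·2 + 1·3 + -3·5 = -12
  a_4 = 0·-12 + 1·2 + -3·3 = -7
  a_5 = 0·-7 + 1·-12 + -3·2 = -18
  a_6 = 0·-18 + 1·-7 + -3·-12 = 29
  a_7 = 0·29 + 1·-18 + -3·-7 = 3
  a_8 = 0·3 + 1·29 + -3·-18 = 83
  a_9 = 0·83 + 1·3 + -3·29 = -84
  a_10 = 0·-84 + 1·83 + -3·3 = 74

0,1,-3 ; 74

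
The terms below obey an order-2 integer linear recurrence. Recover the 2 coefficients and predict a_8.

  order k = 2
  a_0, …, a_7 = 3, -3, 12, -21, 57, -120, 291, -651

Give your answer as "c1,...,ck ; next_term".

  a_2 = -1·-3 + 3·3 = 12
  a_3 = -1·12 + 3·-3 = -21
  a_4 = -1·-21 + 3·12 = 57
  a_5 = -1·57 + 3·-21 = -120
  a_6 = -1·-120 + 3·57 = 291
  a_7 = -1·291 + 3·-120 = -651
  a_8 = -1·-651 + 3·291 = 1524

-1,3 ; 1524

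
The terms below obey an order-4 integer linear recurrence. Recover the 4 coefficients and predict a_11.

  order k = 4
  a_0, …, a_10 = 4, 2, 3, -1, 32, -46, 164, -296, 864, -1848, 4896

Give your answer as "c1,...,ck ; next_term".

  a_4 = -2·-1 + 2·3 + 4·2 + 4·4 = 32
  a_5 = -2·32 + 2·-1 + 4·3 + 4·2 = -46
  a_6 = -2·-46 + 2·32 + 4·-1 + 4·3 = 164
  a_7 = -2·164 + 2·-46 + 4·32 + 4·-1 = -296
  a_8 = -2·-296 + 2·164 + 4·-46 + 4·32 = 864
  a_9 = -2·864 + 2·-296 + 4·164 + 4·-46 = -1848
  a_10 = -2·-1848 + 2·864 + 4·-296 + 4·164 = 4896
  a_11 = -2·4896 + 2·-1848 + 4·864 + 4·-296 = -11216

-2,2,4,4 ; -11216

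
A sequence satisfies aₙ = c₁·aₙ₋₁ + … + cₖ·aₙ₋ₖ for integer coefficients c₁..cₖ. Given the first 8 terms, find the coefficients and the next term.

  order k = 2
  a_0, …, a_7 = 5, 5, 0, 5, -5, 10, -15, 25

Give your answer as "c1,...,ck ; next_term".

-1,1 ; -40

  a_2 = -1·5 + 1·5 = 0
  a_3 = -1·0 + 1·5 = 5
  a_4 = -1·5 + 1·0 = -5
  a_5 = -1·-5 + 1·5 = 10
  a_6 = -1·10 + 1·-5 = -15
  a_7 = -1·-15 + 1·10 = 25
  a_8 = -1·25 + 1·-15 = -40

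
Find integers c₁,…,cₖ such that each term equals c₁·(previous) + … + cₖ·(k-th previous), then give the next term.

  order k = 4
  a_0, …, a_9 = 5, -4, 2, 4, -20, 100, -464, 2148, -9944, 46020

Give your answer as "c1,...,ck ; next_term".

  a_4 = -4·4 + 3·2 + 0·-4 + -2·5 = -20
  a_5 = -4·-20 + 3·4 + 0·2 + -2·-4 = 100
  a_6 = -4·100 + 3·-20 + 0·4 + -2·2 = -464
  a_7 = -4·-464 + 3·100 + 0·-20 + -2·4 = 2148
  a_8 = -4·2148 + 3·-464 + 0·100 + -2·-20 = -9944
  a_9 = -4·-9944 + 3·2148 + 0·-464 + -2·100 = 46020
  a_10 = -4·46020 + 3·-9944 + 0·2148 + -2·-464 = -212984

-4,3,0,-2 ; -212984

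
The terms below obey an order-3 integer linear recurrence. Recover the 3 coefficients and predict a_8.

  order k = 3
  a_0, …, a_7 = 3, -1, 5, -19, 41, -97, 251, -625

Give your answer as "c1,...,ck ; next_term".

  a_3 = -2·5 + 0·-1 + -3·3 = -19
  a_4 = -2·-19 + 0·5 + -3·-1 = 41
  a_5 = -2·41 + 0·-19 + -3·5 = -97
  a_6 = -2·-97 + 0·41 + -3·-19 = 251
  a_7 = -2·251 + 0·-97 + -3·41 = -625
  a_8 = -2·-625 + 0·251 + -3·-97 = 1541

-2,0,-3 ; 1541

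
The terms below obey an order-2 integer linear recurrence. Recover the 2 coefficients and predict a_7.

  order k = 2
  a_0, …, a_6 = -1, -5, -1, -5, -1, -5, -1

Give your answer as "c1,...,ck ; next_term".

0,1 ; -5

  a_2 = 0·-5 + 1·-1 = -1
  a_3 = 0·-1 + 1·-5 = -5
  a_4 = 0·-5 + 1·-1 = -1
  a_5 = 0·-1 + 1·-5 = -5
  a_6 = 0·-5 + 1·-1 = -1
  a_7 = 0·-1 + 1·-5 = -5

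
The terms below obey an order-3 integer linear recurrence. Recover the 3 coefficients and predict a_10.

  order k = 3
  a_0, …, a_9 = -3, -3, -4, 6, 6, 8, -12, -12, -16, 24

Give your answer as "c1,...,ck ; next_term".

0,0,-2 ; 24

  a_3 = 0·-4 + 0·-3 + -2·-3 = 6
  a_4 = 0·6 + 0·-4 + -2·-3 = 6
  a_5 = 0·6 + 0·6 + -2·-4 = 8
  a_6 = 0·8 + 0·6 + -2·6 = -12
  a_7 = 0·-12 + 0·8 + -2·6 = -12
  a_8 = 0·-12 + 0·-12 + -2·8 = -16
  a_9 = 0·-16 + 0·-12 + -2·-12 = 24
  a_10 = 0·24 + 0·-16 + -2·-12 = 24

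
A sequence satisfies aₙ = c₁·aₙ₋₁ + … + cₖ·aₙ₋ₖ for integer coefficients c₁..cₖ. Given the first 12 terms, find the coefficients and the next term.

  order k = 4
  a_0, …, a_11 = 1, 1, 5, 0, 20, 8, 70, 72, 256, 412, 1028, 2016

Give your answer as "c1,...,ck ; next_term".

0,4,2,-2 ; 4424

  a_4 = 0·0 + 4·5 + 2·1 + -2·1 = 20
  a_5 = 0·20 + 4·0 + 2·5 + -2·1 = 8
  a_6 = 0·8 + 4·20 + 2·0 + -2·5 = 70
  a_7 = 0·70 + 4·8 + 2·20 + -2·0 = 72
  a_8 = 0·72 + 4·70 + 2·8 + -2·20 = 256
  a_9 = 0·256 + 4·72 + 2·70 + -2·8 = 412
  a_10 = 0·412 + 4·256 + 2·72 + -2·70 = 1028
  a_11 = 0·1028 + 4·412 + 2·256 + -2·72 = 2016
  a_12 = 0·2016 + 4·1028 + 2·412 + -2·256 = 4424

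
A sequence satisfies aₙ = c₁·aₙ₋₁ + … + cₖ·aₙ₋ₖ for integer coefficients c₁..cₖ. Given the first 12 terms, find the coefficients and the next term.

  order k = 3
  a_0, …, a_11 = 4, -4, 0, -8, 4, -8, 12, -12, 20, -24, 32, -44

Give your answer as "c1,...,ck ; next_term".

0,1,-1 ; 56

  a_3 = 0·0 + 1·-4 + -1·4 = -8
  a_4 = 0·-8 + 1·0 + -1·-4 = 4
  a_5 = 0·4 + 1·-8 + -1·0 = -8
  a_6 = 0·-8 + 1·4 + -1·-8 = 12
  a_7 = 0·12 + 1·-8 + -1·4 = -12
  a_8 = 0·-12 + 1·12 + -1·-8 = 20
  a_9 = 0·20 + 1·-12 + -1·12 = -24
  a_10 = 0·-24 + 1·20 + -1·-12 = 32
  a_11 = 0·32 + 1·-24 + -1·20 = -44
  a_12 = 0·-44 + 1·32 + -1·-24 = 56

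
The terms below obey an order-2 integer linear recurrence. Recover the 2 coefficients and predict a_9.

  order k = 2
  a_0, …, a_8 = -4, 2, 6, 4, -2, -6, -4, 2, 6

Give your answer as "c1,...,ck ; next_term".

  a_2 = 1·2 + -1·-4 = 6
  a_3 = 1·6 + -1·2 = 4
  a_4 = 1·4 + -1·6 = -2
  a_5 = 1·-2 + -1·4 = -6
  a_6 = 1·-6 + -1·-2 = -4
  a_7 = 1·-4 + -1·-6 = 2
  a_8 = 1·2 + -1·-4 = 6
  a_9 = 1·6 + -1·2 = 4

1,-1 ; 4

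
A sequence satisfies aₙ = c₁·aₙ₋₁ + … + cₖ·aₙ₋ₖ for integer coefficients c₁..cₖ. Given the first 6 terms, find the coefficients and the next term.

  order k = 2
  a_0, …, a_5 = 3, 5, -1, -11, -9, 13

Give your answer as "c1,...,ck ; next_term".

  a_2 = 1·5 + -2·3 = -1
  a_3 = 1·-1 + -2·5 = -11
  a_4 = 1·-11 + -2·-1 = -9
  a_5 = 1·-9 + -2·-11 = 13
  a_6 = 1·13 + -2·-9 = 31

1,-2 ; 31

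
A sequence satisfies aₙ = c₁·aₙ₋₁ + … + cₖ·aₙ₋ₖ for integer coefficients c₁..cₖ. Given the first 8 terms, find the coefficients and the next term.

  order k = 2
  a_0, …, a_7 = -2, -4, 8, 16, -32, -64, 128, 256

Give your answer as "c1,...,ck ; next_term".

0,-4 ; -512

  a_2 = 0·-4 + -4·-2 = 8
  a_3 = 0·8 + -4·-4 = 16
  a_4 = 0·16 + -4·8 = -32
  a_5 = 0·-32 + -4·16 = -64
  a_6 = 0·-64 + -4·-32 = 128
  a_7 = 0·128 + -4·-64 = 256
  a_8 = 0·256 + -4·128 = -512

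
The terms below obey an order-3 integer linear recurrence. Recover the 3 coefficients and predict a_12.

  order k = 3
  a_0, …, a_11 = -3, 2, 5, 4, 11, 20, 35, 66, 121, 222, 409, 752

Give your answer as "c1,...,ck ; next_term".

1,1,1 ; 1383

  a_3 = 1·5 + 1·2 + 1·-3 = 4
  a_4 = 1·4 + 1·5 + 1·2 = 11
  a_5 = 1·11 + 1·4 + 1·5 = 20
  a_6 = 1·20 + 1·11 + 1·4 = 35
  a_7 = 1·35 + 1·20 + 1·11 = 66
  a_8 = 1·66 + 1·35 + 1·20 = 121
  a_9 = 1·121 + 1·66 + 1·35 = 222
  a_10 = 1·222 + 1·121 + 1·66 = 409
  a_11 = 1·409 + 1·222 + 1·121 = 752
  a_12 = 1·752 + 1·409 + 1·222 = 1383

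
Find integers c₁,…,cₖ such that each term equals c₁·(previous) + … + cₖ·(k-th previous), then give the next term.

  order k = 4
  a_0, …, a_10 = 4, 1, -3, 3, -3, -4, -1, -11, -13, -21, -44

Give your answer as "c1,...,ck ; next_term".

  a_4 = 1·3 + 1·-3 + 1·1 + -1·4 = -3
  a_5 = 1·-3 + 1·3 + 1·-3 + -1·1 = -4
  a_6 = 1·-4 + 1·-3 + 1·3 + -1·-3 = -1
  a_7 = 1·-1 + 1·-4 + 1·-3 + -1·3 = -11
  a_8 = 1·-11 + 1·-1 + 1·-4 + -1·-3 = -13
  a_9 = 1·-13 + 1·-11 + 1·-1 + -1·-4 = -21
  a_10 = 1·-21 + 1·-13 + 1·-11 + -1·-1 = -44
  a_11 = 1·-44 + 1·-21 + 1·-13 + -1·-11 = -67

1,1,1,-1 ; -67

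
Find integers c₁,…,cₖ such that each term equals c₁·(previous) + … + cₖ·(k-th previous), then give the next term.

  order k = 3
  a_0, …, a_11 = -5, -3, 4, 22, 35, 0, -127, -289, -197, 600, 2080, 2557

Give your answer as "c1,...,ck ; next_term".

  a_3 = 2·4 + -3·-3 + -1·-5 = 22
  a_4 = 2·22 + -3·4 + -1·-3 = 35
  a_5 = 2·35 + -3·22 + -1·4 = 0
  a_6 = 2·0 + -3·35 + -1·22 = -127
  a_7 = 2·-127 + -3·0 + -1·35 = -289
  a_8 = 2·-289 + -3·-127 + -1·0 = -197
  a_9 = 2·-197 + -3·-289 + -1·-127 = 600
  a_10 = 2·600 + -3·-197 + -1·-289 = 2080
  a_11 = 2·2080 + -3·600 + -1·-197 = 2557
  a_12 = 2·2557 + -3·2080 + -1·600 = -1726

2,-3,-1 ; -1726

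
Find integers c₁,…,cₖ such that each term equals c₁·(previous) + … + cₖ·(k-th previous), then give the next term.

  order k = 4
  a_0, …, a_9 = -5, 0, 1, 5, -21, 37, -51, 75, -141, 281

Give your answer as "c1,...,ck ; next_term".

-2,-1,0,2 ; -523

  a_4 = -2·5 + -1·1 + 0·0 + 2·-5 = -21
  a_5 = -2·-21 + -1·5 + 0·1 + 2·0 = 37
  a_6 = -2·37 + -1·-21 + 0·5 + 2·1 = -51
  a_7 = -2·-51 + -1·37 + 0·-21 + 2·5 = 75
  a_8 = -2·75 + -1·-51 + 0·37 + 2·-21 = -141
  a_9 = -2·-141 + -1·75 + 0·-51 + 2·37 = 281
  a_10 = -2·281 + -1·-141 + 0·75 + 2·-51 = -523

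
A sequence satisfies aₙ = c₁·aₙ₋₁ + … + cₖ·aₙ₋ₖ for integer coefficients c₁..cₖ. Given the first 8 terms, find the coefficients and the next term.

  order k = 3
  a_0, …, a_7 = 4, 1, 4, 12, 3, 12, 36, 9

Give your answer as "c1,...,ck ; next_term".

  a_3 = 0·4 + 0·1 + 3·4 = 12
  a_4 = 0·12 + 0·4 + 3·1 = 3
  a_5 = 0·3 + 0·12 + 3·4 = 12
  a_6 = 0·12 + 0·3 + 3·12 = 36
  a_7 = 0·36 + 0·12 + 3·3 = 9
  a_8 = 0·9 + 0·36 + 3·12 = 36

0,0,3 ; 36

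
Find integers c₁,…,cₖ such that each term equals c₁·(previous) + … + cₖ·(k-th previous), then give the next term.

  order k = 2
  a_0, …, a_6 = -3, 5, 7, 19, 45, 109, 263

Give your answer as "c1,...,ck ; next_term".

2,1 ; 635

  a_2 = 2·5 + 1·-3 = 7
  a_3 = 2·7 + 1·5 = 19
  a_4 = 2·19 + 1·7 = 45
  a_5 = 2·45 + 1·19 = 109
  a_6 = 2·109 + 1·45 = 263
  a_7 = 2·263 + 1·109 = 635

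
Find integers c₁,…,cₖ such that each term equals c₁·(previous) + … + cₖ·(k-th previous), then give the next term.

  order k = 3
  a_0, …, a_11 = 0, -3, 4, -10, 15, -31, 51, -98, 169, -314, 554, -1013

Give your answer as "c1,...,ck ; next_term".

  a_3 = -1·4 + 2·-3 + 1·0 = -10
  a_4 = -1·-10 + 2·4 + 1·-3 = 15
  a_5 = -1·15 + 2·-10 + 1·4 = -31
  a_6 = -1·-31 + 2·15 + 1·-10 = 51
  a_7 = -1·51 + 2·-31 + 1·15 = -98
  a_8 = -1·-98 + 2·51 + 1·-31 = 169
  a_9 = -1·169 + 2·-98 + 1·51 = -314
  a_10 = -1·-314 + 2·169 + 1·-98 = 554
  a_11 = -1·554 + 2·-314 + 1·169 = -1013
  a_12 = -1·-1013 + 2·554 + 1·-314 = 1807

-1,2,1 ; 1807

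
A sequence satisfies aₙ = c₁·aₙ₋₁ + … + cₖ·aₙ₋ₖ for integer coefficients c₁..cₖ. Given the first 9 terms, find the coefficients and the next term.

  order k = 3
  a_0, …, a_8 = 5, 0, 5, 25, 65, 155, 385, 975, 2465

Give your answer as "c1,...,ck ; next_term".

  a_3 = 3·5 + -2·0 + 2·5 = 25
  a_4 = 3·25 + -2·5 + 2·0 = 65
  a_5 = 3·65 + -2·25 + 2·5 = 155
  a_6 = 3·155 + -2·65 + 2·25 = 385
  a_7 = 3·385 + -2·155 + 2·65 = 975
  a_8 = 3·975 + -2·385 + 2·155 = 2465
  a_9 = 3·2465 + -2·975 + 2·385 = 6215

3,-2,2 ; 6215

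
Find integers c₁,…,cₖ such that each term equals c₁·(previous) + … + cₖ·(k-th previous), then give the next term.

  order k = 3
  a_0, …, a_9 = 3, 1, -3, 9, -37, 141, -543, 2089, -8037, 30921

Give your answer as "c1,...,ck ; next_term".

-3,3,-1 ; -118963

  a_3 = -3·-3 + 3·1 + -1·3 = 9
  a_4 = -3·9 + 3·-3 + -1·1 = -37
  a_5 = -3·-37 + 3·9 + -1·-3 = 141
  a_6 = -3·141 + 3·-37 + -1·9 = -543
  a_7 = -3·-543 + 3·141 + -1·-37 = 2089
  a_8 = -3·2089 + 3·-543 + -1·141 = -8037
  a_9 = -3·-8037 + 3·2089 + -1·-543 = 30921
  a_10 = -3·30921 + 3·-8037 + -1·2089 = -118963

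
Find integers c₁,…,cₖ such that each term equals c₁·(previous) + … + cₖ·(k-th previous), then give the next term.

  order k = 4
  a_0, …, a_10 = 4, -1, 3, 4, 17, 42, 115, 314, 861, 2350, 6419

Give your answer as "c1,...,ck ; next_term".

2,1,2,2 ; 17538

  a_4 = 2·4 + 1·3 + 2·-1 + 2·4 = 17
  a_5 = 2·17 + 1·4 + 2·3 + 2·-1 = 42
  a_6 = 2·42 + 1·17 + 2·4 + 2·3 = 115
  a_7 = 2·115 + 1·42 + 2·17 + 2·4 = 314
  a_8 = 2·314 + 1·115 + 2·42 + 2·17 = 861
  a_9 = 2·861 + 1·314 + 2·115 + 2·42 = 2350
  a_10 = 2·2350 + 1·861 + 2·314 + 2·115 = 6419
  a_11 = 2·6419 + 1·2350 + 2·861 + 2·314 = 17538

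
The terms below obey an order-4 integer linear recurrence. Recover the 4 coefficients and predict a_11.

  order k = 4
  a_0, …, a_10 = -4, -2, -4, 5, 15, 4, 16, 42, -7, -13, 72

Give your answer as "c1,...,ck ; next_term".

  a_4 = 1·5 + -1·-4 + 3·-2 + -3·-4 = 15
  a_5 = 1·15 + -1·5 + 3·-4 + -3·-2 = 4
  a_6 = 1·4 + -1·15 + 3·5 + -3·-4 = 16
  a_7 = 1·16 + -1·4 + 3·15 + -3·5 = 42
  a_8 = 1·42 + -1·16 + 3·4 + -3·15 = -7
  a_9 = 1·-7 + -1·42 + 3·16 + -3·4 = -13
  a_10 = 1·-13 + -1·-7 + 3·42 + -3·16 = 72
  a_11 = 1·72 + -1·-13 + 3·-7 + -3·42 = -62

1,-1,3,-3 ; -62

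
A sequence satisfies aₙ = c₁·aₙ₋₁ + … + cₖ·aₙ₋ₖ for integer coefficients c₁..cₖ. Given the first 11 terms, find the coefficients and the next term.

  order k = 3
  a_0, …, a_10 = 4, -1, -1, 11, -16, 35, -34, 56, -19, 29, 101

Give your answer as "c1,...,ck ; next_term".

-1,2,3 ; -100

  a_3 = -1·-1 + 2·-1 + 3·4 = 11
  a_4 = -1·11 + 2·-1 + 3·-1 = -16
  a_5 = -1·-16 + 2·11 + 3·-1 = 35
  a_6 = -1·35 + 2·-16 + 3·11 = -34
  a_7 = -1·-34 + 2·35 + 3·-16 = 56
  a_8 = -1·56 + 2·-34 + 3·35 = -19
  a_9 = -1·-19 + 2·56 + 3·-34 = 29
  a_10 = -1·29 + 2·-19 + 3·56 = 101
  a_11 = -1·101 + 2·29 + 3·-19 = -100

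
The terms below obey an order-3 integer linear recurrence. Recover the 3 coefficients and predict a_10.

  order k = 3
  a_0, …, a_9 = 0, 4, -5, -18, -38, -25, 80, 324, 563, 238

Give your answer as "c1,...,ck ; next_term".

2,-2,-3 ; -1622

  a_3 = 2·-5 + -2·4 + -3·0 = -18
  a_4 = 2·-18 + -2·-5 + -3·4 = -38
  a_5 = 2·-38 + -2·-18 + -3·-5 = -25
  a_6 = 2·-25 + -2·-38 + -3·-18 = 80
  a_7 = 2·80 + -2·-25 + -3·-38 = 324
  a_8 = 2·324 + -2·80 + -3·-25 = 563
  a_9 = 2·563 + -2·324 + -3·80 = 238
  a_10 = 2·238 + -2·563 + -3·324 = -1622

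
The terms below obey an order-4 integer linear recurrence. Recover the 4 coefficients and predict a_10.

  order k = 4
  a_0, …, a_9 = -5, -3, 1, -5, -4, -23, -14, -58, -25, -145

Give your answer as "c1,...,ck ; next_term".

  a_4 = 1·-5 + 2·1 + -3·-3 + 2·-5 = -4
  a_5 = 1·-4 + 2·-5 + -3·1 + 2·-3 = -23
  a_6 = 1·-23 + 2·-4 + -3·-5 + 2·1 = -14
  a_7 = 1·-14 + 2·-23 + -3·-4 + 2·-5 = -58
  a_8 = 1·-58 + 2·-14 + -3·-23 + 2·-4 = -25
  a_9 = 1·-25 + 2·-58 + -3·-14 + 2·-23 = -145
  a_10 = 1·-145 + 2·-25 + -3·-58 + 2·-14 = -49

1,2,-3,2 ; -49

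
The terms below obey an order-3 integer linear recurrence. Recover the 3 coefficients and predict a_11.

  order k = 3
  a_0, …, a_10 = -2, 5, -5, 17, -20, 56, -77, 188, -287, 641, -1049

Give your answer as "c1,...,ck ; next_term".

0,3,-1 ; 2210

  a_3 = 0·-5 + 3·5 + -1·-2 = 17
  a_4 = 0·17 + 3·-5 + -1·5 = -20
  a_5 = 0·-20 + 3·17 + -1·-5 = 56
  a_6 = 0·56 + 3·-20 + -1·17 = -77
  a_7 = 0·-77 + 3·56 + -1·-20 = 188
  a_8 = 0·188 + 3·-77 + -1·56 = -287
  a_9 = 0·-287 + 3·188 + -1·-77 = 641
  a_10 = 0·641 + 3·-287 + -1·188 = -1049
  a_11 = 0·-1049 + 3·641 + -1·-287 = 2210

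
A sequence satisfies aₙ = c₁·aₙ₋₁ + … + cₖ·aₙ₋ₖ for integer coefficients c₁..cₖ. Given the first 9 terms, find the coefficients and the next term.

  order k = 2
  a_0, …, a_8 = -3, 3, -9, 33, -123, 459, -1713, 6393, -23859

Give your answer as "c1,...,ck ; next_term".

  a_2 = -4·3 + -1·-3 = -9
  a_3 = -4·-9 + -1·3 = 33
  a_4 = -4·33 + -1·-9 = -123
  a_5 = -4·-123 + -1·33 = 459
  a_6 = -4·459 + -1·-123 = -1713
  a_7 = -4·-1713 + -1·459 = 6393
  a_8 = -4·6393 + -1·-1713 = -23859
  a_9 = -4·-23859 + -1·6393 = 89043

-4,-1 ; 89043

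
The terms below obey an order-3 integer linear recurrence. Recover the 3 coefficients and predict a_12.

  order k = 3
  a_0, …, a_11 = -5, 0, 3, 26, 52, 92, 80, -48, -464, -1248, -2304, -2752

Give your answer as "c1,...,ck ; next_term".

  a_3 = 2·3 + 0·0 + -4·-5 = 26
  a_4 = 2·26 + 0·3 + -4·0 = 52
  a_5 = 2·52 + 0·26 + -4·3 = 92
  a_6 = 2·92 + 0·52 + -4·26 = 80
  a_7 = 2·80 + 0·92 + -4·52 = -48
  a_8 = 2·-48 + 0·80 + -4·92 = -464
  a_9 = 2·-464 + 0·-48 + -4·80 = -1248
  a_10 = 2·-1248 + 0·-464 + -4·-48 = -2304
  a_11 = 2·-2304 + 0·-1248 + -4·-464 = -2752
  a_12 = 2·-2752 + 0·-2304 + -4·-1248 = -512

2,0,-4 ; -512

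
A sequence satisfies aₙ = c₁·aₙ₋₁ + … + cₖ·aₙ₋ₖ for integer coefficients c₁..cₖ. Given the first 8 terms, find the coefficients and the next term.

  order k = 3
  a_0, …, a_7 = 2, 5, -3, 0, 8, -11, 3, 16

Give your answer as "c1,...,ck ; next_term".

  a_3 = -1·-3 + -1·5 + 1·2 = 0
  a_4 = -1·0 + -1·-3 + 1·5 = 8
  a_5 = -1·8 + -1·0 + 1·-3 = -11
  a_6 = -1·-11 + -1·8 + 1·0 = 3
  a_7 = -1·3 + -1·-11 + 1·8 = 16
  a_8 = -1·16 + -1·3 + 1·-11 = -30

-1,-1,1 ; -30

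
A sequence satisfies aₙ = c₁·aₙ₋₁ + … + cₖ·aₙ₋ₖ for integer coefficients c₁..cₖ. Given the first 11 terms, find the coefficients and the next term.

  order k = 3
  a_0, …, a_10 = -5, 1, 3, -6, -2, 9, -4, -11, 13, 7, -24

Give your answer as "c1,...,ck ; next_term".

0,-1,1 ; 6

  a_3 = 0·3 + -1·1 + 1·-5 = -6
  a_4 = 0·-6 + -1·3 + 1·1 = -2
  a_5 = 0·-2 + -1·-6 + 1·3 = 9
  a_6 = 0·9 + -1·-2 + 1·-6 = -4
  a_7 = 0·-4 + -1·9 + 1·-2 = -11
  a_8 = 0·-11 + -1·-4 + 1·9 = 13
  a_9 = 0·13 + -1·-11 + 1·-4 = 7
  a_10 = 0·7 + -1·13 + 1·-11 = -24
  a_11 = 0·-24 + -1·7 + 1·13 = 6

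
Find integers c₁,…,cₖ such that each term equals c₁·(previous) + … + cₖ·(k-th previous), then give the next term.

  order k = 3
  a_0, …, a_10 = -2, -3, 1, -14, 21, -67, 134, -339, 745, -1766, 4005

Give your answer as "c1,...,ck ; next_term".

  a_3 = -2·1 + 2·-3 + 3·-2 = -14
  a_4 = -2·-14 + 2·1 + 3·-3 = 21
  a_5 = -2·21 + 2·-14 + 3·1 = -67
  a_6 = -2·-67 + 2·21 + 3·-14 = 134
  a_7 = -2·134 + 2·-67 + 3·21 = -339
  a_8 = -2·-339 + 2·134 + 3·-67 = 745
  a_9 = -2·745 + 2·-339 + 3·134 = -1766
  a_10 = -2·-1766 + 2·745 + 3·-339 = 4005
  a_11 = -2·4005 + 2·-1766 + 3·745 = -9307

-2,2,3 ; -9307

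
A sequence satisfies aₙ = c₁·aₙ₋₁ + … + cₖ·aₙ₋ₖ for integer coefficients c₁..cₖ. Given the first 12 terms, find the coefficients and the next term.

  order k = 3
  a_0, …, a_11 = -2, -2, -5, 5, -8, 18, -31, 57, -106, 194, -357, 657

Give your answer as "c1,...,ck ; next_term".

-1,1,-1 ; -1208

  a_3 = -1·-5 + 1·-2 + -1·-2 = 5
  a_4 = -1·5 + 1·-5 + -1·-2 = -8
  a_5 = -1·-8 + 1·5 + -1·-5 = 18
  a_6 = -1·18 + 1·-8 + -1·5 = -31
  a_7 = -1·-31 + 1·18 + -1·-8 = 57
  a_8 = -1·57 + 1·-31 + -1·18 = -106
  a_9 = -1·-106 + 1·57 + -1·-31 = 194
  a_10 = -1·194 + 1·-106 + -1·57 = -357
  a_11 = -1·-357 + 1·194 + -1·-106 = 657
  a_12 = -1·657 + 1·-357 + -1·194 = -1208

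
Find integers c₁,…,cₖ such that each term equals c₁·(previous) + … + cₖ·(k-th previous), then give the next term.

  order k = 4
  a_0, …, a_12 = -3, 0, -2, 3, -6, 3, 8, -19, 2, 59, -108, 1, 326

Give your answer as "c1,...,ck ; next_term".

-2,-3,0,2 ; -537

  a_4 = -2·3 + -3·-2 + 0·0 + 2·-3 = -6
  a_5 = -2·-6 + -3·3 + 0·-2 + 2·0 = 3
  a_6 = -2·3 + -3·-6 + 0·3 + 2·-2 = 8
  a_7 = -2·8 + -3·3 + 0·-6 + 2·3 = -19
  a_8 = -2·-19 + -3·8 + 0·3 + 2·-6 = 2
  a_9 = -2·2 + -3·-19 + 0·8 + 2·3 = 59
  a_10 = -2·59 + -3·2 + 0·-19 + 2·8 = -108
  a_11 = -2·-108 + -3·59 + 0·2 + 2·-19 = 1
  a_12 = -2·1 + -3·-108 + 0·59 + 2·2 = 326
  a_13 = -2·326 + -3·1 + 0·-108 + 2·59 = -537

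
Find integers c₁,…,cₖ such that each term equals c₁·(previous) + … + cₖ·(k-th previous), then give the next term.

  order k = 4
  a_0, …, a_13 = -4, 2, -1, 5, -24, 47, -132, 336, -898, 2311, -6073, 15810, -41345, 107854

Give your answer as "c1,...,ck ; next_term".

-1,3,-2,3 ; -281728

  a_4 = -1·5 + 3·-1 + -2·2 + 3·-4 = -24
  a_5 = -1·-24 + 3·5 + -2·-1 + 3·2 = 47
  a_6 = -1·47 + 3·-24 + -2·5 + 3·-1 = -132
  a_7 = -1·-132 + 3·47 + -2·-24 + 3·5 = 336
  a_8 = -1·336 + 3·-132 + -2·47 + 3·-24 = -898
  a_9 = -1·-898 + 3·336 + -2·-132 + 3·47 = 2311
  a_10 = -1·2311 + 3·-898 + -2·336 + 3·-132 = -6073
  a_11 = -1·-6073 + 3·2311 + -2·-898 + 3·336 = 15810
  a_12 = -1·15810 + 3·-6073 + -2·2311 + 3·-898 = -41345
  a_13 = -1·-41345 + 3·15810 + -2·-6073 + 3·2311 = 107854
  a_14 = -1·107854 + 3·-41345 + -2·15810 + 3·-6073 = -281728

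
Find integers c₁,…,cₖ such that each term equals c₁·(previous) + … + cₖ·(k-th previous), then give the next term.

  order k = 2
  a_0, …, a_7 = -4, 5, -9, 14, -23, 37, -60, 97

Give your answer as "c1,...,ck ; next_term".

  a_2 = -1·5 + 1·-4 = -9
  a_3 = -1·-9 + 1·5 = 14
  a_4 = -1·14 + 1·-9 = -23
  a_5 = -1·-23 + 1·14 = 37
  a_6 = -1·37 + 1·-23 = -60
  a_7 = -1·-60 + 1·37 = 97
  a_8 = -1·97 + 1·-60 = -157

-1,1 ; -157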